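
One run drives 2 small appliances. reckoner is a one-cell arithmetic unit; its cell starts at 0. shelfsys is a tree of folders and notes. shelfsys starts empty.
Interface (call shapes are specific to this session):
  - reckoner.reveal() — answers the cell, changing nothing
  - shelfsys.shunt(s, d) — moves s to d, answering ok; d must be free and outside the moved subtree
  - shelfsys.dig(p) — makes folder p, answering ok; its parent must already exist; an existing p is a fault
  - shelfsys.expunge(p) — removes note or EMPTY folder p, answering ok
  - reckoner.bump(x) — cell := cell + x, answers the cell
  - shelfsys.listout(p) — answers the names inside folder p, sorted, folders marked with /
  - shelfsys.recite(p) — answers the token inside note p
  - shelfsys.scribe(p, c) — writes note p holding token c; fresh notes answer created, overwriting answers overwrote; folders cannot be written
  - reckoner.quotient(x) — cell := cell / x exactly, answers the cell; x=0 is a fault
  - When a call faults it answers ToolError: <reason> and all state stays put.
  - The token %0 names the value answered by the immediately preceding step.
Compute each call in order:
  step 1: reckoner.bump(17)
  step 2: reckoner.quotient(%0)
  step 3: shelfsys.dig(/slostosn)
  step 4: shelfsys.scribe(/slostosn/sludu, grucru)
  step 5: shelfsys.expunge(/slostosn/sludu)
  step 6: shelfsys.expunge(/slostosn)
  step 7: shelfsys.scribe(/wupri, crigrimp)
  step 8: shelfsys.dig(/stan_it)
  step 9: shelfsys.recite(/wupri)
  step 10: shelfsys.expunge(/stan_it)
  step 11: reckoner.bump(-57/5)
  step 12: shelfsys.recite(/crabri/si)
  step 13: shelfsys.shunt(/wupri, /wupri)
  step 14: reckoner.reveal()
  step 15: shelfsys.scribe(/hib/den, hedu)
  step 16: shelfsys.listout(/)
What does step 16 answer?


Then reckoner.bump on 17, → 17.
I run reckoner.quotient on %0, and observe 1.
I run shelfsys.dig on /slostosn, → ok.
Invoking shelfsys.scribe on /slostosn/sludu, grucru, which returns created.
I invoke shelfsys.expunge on /slostosn/sludu, giving ok.
Next I call shelfsys.expunge on /slostosn, and observe ok.
Next I call shelfsys.scribe on /wupri, crigrimp, giving created.
I call shelfsys.dig on /stan_it, → ok.
I run shelfsys.recite on /wupri, and get crigrimp.
I run shelfsys.expunge on /stan_it, — result: ok.
I invoke reckoner.bump on -57/5, yielding -52/5.
I try shelfsys.recite on /crabri/si, and get ToolError: not found.
Invoking shelfsys.shunt on /wupri, /wupri: ToolError: exists.
I run reckoner.reveal, and get -52/5.
Invoking shelfsys.scribe on /hib/den, hedu, giving ToolError: no parent.
I call shelfsys.listout on /, yielding [wupri].

Answer: [wupri]


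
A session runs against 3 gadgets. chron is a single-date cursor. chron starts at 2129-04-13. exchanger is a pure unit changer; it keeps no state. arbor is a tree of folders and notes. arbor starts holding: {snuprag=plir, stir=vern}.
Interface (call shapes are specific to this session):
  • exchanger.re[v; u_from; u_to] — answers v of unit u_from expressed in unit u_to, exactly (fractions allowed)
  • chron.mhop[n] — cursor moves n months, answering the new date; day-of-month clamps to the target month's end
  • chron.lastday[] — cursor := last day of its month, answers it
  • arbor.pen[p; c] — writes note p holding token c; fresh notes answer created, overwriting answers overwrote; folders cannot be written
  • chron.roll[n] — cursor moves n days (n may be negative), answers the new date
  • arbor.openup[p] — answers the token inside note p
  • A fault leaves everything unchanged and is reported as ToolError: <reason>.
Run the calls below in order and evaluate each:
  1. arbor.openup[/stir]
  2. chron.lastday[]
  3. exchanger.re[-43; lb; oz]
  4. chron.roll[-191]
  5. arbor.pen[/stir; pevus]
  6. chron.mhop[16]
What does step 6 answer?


[in] openup /stir
= vern
[in] lastday
= 2129-04-30
[in] re -43 lb oz
= -688
[in] roll -191
= 2128-10-21
[in] pen /stir pevus
= overwrote
[in] mhop 16
= 2130-02-21

Answer: 2130-02-21


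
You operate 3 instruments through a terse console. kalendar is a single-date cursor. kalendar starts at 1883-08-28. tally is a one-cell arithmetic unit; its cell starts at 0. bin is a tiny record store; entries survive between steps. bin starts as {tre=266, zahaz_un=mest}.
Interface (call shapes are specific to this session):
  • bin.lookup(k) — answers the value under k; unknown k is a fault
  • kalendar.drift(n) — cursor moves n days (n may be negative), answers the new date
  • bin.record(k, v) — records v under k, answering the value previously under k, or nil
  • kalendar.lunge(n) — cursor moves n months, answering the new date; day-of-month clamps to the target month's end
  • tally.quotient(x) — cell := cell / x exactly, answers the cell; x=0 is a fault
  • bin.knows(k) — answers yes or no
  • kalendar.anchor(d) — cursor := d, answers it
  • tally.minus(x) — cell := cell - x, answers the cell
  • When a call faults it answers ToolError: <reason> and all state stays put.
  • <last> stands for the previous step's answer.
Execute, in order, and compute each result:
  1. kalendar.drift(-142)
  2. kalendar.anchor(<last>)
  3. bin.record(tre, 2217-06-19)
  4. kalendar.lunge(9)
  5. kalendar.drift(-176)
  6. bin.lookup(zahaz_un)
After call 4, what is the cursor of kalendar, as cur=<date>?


Then kalendar.drift on n: -142, and get 1883-04-08.
Invoking kalendar.anchor on d: <last>, — result: 1883-04-08.
I call bin.record on k: tre, v: 2217-06-19, which returns 266.
Invoking kalendar.lunge on n: 9, and observe 1884-01-08.
Using kalendar.drift on n: -176, yielding 1883-07-16.
I use bin.lookup on k: zahaz_un, — result: mest.

Answer: cur=1884-01-08


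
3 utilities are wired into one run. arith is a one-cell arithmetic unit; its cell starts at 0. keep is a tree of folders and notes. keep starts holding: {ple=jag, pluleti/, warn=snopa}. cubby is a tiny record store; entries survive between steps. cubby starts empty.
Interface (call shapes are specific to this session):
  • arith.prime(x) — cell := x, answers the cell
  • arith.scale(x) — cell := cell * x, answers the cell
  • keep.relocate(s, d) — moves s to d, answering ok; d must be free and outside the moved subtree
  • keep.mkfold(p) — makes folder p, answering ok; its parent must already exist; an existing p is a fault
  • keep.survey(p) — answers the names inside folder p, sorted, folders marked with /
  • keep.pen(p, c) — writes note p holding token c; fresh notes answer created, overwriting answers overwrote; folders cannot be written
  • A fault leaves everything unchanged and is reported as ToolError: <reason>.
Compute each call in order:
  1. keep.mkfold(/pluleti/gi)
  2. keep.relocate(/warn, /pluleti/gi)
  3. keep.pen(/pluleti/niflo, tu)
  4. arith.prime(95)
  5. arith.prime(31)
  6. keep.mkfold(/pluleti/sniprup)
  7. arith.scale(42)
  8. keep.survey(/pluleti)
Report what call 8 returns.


;; keep.mkfold(p: /pluleti/gi) ~> ok
;; keep.relocate(s: /warn, d: /pluleti/gi) ~> ToolError: exists
;; keep.pen(p: /pluleti/niflo, c: tu) ~> created
;; arith.prime(x: 95) ~> 95
;; arith.prime(x: 31) ~> 31
;; keep.mkfold(p: /pluleti/sniprup) ~> ok
;; arith.scale(x: 42) ~> 1302
;; keep.survey(p: /pluleti) ~> [gi/, niflo, sniprup/]

Answer: [gi/, niflo, sniprup/]


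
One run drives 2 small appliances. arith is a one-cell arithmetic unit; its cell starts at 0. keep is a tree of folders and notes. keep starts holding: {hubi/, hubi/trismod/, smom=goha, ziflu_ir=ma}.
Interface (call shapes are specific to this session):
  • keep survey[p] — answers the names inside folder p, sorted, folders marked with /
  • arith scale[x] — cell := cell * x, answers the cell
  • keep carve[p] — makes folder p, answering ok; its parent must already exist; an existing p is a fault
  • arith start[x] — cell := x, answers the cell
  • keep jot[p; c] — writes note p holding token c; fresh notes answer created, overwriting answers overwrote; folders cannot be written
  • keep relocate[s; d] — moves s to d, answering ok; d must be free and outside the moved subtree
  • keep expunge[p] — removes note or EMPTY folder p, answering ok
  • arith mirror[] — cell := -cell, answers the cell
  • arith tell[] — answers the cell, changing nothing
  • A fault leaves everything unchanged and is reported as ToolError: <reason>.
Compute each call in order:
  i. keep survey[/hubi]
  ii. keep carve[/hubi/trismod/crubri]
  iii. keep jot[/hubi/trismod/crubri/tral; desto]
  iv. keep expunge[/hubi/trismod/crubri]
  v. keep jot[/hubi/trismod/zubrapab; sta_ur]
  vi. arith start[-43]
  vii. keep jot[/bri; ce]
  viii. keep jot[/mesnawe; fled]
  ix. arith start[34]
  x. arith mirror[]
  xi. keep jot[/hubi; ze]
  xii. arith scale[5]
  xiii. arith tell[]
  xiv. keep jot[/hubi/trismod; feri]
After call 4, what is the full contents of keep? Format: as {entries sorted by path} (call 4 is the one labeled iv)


% keep survey /hubi
  [trismod/]
% keep carve /hubi/trismod/crubri
  ok
% keep jot /hubi/trismod/crubri/tral desto
  created
% keep expunge /hubi/trismod/crubri
  ToolError: not empty
% keep jot /hubi/trismod/zubrapab sta_ur
  created
% arith start -43
  -43
% keep jot /bri ce
  created
% keep jot /mesnawe fled
  created
% arith start 34
  34
% arith mirror
  -34
% keep jot /hubi ze
  ToolError: is a directory
% arith scale 5
  -170
% arith tell
  -170
% keep jot /hubi/trismod feri
  ToolError: is a directory

Answer: {hubi/, hubi/trismod/, hubi/trismod/crubri/, hubi/trismod/crubri/tral=desto, smom=goha, ziflu_ir=ma}


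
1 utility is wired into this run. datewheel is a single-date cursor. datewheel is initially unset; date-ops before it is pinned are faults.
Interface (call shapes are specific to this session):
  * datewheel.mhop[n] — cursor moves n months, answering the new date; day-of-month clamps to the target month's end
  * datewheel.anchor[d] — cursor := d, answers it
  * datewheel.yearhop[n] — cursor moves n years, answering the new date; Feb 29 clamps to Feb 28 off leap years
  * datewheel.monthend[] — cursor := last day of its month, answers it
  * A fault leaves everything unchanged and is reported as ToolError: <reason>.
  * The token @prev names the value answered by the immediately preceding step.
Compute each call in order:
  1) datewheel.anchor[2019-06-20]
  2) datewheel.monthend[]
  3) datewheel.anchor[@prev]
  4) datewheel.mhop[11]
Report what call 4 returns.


Answer: 2020-05-30

Derivation:
→ datewheel.anchor(d=2019-06-20)
← 2019-06-20
→ datewheel.monthend()
← 2019-06-30
→ datewheel.anchor(d=@prev)
← 2019-06-30
→ datewheel.mhop(n=11)
← 2020-05-30


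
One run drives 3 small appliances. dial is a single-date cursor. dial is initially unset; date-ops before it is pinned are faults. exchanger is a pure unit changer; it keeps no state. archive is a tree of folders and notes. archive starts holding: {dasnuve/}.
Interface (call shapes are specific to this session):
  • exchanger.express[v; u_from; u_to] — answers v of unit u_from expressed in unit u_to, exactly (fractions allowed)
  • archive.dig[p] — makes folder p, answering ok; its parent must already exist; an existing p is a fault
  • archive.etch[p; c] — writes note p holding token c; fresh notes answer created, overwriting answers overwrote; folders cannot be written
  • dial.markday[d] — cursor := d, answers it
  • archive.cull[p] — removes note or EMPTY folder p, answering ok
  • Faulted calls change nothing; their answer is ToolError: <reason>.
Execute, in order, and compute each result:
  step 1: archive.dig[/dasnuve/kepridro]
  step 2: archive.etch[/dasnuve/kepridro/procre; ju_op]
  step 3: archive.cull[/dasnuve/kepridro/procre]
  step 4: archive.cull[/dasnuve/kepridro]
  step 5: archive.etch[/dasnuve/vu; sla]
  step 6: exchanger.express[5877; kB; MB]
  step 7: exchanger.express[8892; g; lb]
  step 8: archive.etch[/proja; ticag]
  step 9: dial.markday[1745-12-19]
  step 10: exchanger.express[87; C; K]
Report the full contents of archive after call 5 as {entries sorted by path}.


[in] archive.dig /dasnuve/kepridro
:: ok
[in] archive.etch /dasnuve/kepridro/procre ju_op
:: created
[in] archive.cull /dasnuve/kepridro/procre
:: ok
[in] archive.cull /dasnuve/kepridro
:: ok
[in] archive.etch /dasnuve/vu sla
:: created
[in] exchanger.express 5877 kB MB
:: 5877/1000
[in] exchanger.express 8892 g lb
:: 889200000/45359237
[in] archive.etch /proja ticag
:: created
[in] dial.markday 1745-12-19
:: 1745-12-19
[in] exchanger.express 87 C K
:: 7203/20

Answer: {dasnuve/, dasnuve/vu=sla}


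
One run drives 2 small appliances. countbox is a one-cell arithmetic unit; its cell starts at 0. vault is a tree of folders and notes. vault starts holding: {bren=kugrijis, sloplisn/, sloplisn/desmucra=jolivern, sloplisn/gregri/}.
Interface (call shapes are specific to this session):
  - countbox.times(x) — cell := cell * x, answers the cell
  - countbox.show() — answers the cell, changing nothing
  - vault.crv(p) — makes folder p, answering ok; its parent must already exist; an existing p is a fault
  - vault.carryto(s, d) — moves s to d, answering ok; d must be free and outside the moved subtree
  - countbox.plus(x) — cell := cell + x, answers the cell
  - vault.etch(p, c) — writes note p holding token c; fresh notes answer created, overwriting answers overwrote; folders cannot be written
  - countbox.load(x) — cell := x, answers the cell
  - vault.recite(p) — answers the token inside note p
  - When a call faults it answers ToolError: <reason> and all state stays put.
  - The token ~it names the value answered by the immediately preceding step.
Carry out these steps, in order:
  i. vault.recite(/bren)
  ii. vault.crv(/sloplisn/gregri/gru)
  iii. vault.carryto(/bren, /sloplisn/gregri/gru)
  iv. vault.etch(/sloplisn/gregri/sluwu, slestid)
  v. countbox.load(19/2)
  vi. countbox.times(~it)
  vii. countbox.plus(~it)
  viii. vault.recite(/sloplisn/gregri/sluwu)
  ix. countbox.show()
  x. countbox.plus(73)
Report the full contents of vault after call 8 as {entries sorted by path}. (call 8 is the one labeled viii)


Answer: {bren=kugrijis, sloplisn/, sloplisn/desmucra=jolivern, sloplisn/gregri/, sloplisn/gregri/gru/, sloplisn/gregri/sluwu=slestid}

Derivation:
I try vault.recite(/bren), and see kugrijis.
Then vault.crv(/sloplisn/gregri/gru), which returns ok.
Now I run vault.carryto(/bren, /sloplisn/gregri/gru), and observe ToolError: exists.
Then vault.etch(/sloplisn/gregri/sluwu, slestid), which returns created.
Using countbox.load(19/2), giving 19/2.
I call countbox.times(~it), giving 361/4.
I invoke countbox.plus(~it), — result: 361/2.
Calling vault.recite(/sloplisn/gregri/sluwu), and get slestid.
I try countbox.show(), and see 361/2.
Now I run countbox.plus(73), which returns 507/2.


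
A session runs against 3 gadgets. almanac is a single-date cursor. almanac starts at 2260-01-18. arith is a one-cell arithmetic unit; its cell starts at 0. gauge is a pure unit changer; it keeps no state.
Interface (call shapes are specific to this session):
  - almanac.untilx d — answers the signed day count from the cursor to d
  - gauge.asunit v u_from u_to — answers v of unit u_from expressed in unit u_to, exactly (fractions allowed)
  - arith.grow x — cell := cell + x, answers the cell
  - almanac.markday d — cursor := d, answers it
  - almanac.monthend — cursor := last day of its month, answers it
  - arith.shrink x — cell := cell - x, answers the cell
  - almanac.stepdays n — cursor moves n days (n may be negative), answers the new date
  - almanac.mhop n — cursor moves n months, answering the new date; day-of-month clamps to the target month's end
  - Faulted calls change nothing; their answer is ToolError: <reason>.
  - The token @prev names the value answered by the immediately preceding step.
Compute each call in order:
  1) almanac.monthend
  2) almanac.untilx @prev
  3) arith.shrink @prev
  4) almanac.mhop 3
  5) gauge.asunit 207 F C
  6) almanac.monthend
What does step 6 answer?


CALL monthend[]
RET  2260-01-31
CALL untilx[d='@prev']
RET  0
CALL shrink[x='@prev']
RET  0
CALL mhop[n='3']
RET  2260-04-30
CALL asunit[v='207'; u_from='F'; u_to='C']
RET  875/9
CALL monthend[]
RET  2260-04-30

Answer: 2260-04-30


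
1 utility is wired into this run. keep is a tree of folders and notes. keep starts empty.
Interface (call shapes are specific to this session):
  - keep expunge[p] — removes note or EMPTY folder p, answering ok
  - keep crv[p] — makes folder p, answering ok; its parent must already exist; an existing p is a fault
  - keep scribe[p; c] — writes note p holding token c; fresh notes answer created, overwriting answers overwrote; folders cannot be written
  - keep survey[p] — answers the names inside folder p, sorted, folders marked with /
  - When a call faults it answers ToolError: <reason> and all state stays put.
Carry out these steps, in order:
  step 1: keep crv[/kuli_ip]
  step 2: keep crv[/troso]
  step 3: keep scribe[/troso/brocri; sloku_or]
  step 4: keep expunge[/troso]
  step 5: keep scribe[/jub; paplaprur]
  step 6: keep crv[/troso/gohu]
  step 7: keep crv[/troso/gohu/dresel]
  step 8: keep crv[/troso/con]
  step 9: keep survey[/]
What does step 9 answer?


Answer: [jub, kuli_ip/, troso/]

Derivation:
> keep crv p='/kuli_ip'
:: ok
> keep crv p='/troso'
:: ok
> keep scribe p='/troso/brocri' c='sloku_or'
:: created
> keep expunge p='/troso'
:: ToolError: not empty
> keep scribe p='/jub' c='paplaprur'
:: created
> keep crv p='/troso/gohu'
:: ok
> keep crv p='/troso/gohu/dresel'
:: ok
> keep crv p='/troso/con'
:: ok
> keep survey p='/'
:: [jub, kuli_ip/, troso/]


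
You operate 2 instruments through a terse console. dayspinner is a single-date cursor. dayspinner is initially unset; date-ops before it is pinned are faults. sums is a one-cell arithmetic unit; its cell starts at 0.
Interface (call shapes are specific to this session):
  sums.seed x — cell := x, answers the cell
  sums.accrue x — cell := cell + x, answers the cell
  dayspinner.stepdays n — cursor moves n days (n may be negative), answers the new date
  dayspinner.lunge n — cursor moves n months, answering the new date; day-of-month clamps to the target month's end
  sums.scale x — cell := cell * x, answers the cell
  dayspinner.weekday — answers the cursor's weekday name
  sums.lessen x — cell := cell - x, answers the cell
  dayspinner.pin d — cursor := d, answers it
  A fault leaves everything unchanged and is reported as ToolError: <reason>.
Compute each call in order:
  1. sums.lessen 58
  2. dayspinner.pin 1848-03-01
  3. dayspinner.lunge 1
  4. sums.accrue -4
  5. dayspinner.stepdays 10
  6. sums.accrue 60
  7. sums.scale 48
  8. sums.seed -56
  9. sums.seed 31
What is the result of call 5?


Answer: 1848-04-11

Derivation:
% sums.lessen x→58
[out] -58
% dayspinner.pin d→1848-03-01
[out] 1848-03-01
% dayspinner.lunge n→1
[out] 1848-04-01
% sums.accrue x→-4
[out] -62
% dayspinner.stepdays n→10
[out] 1848-04-11
% sums.accrue x→60
[out] -2
% sums.scale x→48
[out] -96
% sums.seed x→-56
[out] -56
% sums.seed x→31
[out] 31


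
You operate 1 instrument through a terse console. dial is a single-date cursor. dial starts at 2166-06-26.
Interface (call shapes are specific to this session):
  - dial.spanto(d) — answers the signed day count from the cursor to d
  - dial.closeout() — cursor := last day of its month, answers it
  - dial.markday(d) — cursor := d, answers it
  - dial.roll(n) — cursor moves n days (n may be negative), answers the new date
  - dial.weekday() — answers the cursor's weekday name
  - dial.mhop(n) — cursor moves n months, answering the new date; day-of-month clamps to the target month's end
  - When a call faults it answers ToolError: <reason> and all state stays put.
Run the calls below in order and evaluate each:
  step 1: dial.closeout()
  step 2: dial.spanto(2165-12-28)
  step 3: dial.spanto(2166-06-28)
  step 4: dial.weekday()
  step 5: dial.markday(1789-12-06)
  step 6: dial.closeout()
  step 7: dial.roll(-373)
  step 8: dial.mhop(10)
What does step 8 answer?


==> dial.closeout()
<== 2166-06-30
==> dial.spanto(d='2165-12-28')
<== -184
==> dial.spanto(d='2166-06-28')
<== -2
==> dial.weekday()
<== Monday
==> dial.markday(d='1789-12-06')
<== 1789-12-06
==> dial.closeout()
<== 1789-12-31
==> dial.roll(n='-373')
<== 1788-12-23
==> dial.mhop(n='10')
<== 1789-10-23

Answer: 1789-10-23


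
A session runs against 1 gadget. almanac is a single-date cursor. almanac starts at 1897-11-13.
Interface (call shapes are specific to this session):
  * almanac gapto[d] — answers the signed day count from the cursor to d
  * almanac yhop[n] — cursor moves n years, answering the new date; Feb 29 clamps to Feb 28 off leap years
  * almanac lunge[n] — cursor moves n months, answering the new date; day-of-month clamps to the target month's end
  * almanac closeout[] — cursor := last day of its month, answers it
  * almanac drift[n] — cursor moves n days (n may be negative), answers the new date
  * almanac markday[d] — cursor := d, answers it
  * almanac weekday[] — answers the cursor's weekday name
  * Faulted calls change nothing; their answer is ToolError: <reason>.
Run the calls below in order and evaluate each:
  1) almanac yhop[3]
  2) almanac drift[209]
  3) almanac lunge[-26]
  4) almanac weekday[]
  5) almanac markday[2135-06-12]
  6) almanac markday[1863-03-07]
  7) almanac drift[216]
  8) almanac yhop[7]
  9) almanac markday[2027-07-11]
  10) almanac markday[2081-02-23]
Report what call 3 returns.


;; almanac yhop(n=3) == 1900-11-13
;; almanac drift(n=209) == 1901-06-10
;; almanac lunge(n=-26) == 1899-04-10
;; almanac weekday() == Monday
;; almanac markday(d=2135-06-12) == 2135-06-12
;; almanac markday(d=1863-03-07) == 1863-03-07
;; almanac drift(n=216) == 1863-10-09
;; almanac yhop(n=7) == 1870-10-09
;; almanac markday(d=2027-07-11) == 2027-07-11
;; almanac markday(d=2081-02-23) == 2081-02-23

Answer: 1899-04-10


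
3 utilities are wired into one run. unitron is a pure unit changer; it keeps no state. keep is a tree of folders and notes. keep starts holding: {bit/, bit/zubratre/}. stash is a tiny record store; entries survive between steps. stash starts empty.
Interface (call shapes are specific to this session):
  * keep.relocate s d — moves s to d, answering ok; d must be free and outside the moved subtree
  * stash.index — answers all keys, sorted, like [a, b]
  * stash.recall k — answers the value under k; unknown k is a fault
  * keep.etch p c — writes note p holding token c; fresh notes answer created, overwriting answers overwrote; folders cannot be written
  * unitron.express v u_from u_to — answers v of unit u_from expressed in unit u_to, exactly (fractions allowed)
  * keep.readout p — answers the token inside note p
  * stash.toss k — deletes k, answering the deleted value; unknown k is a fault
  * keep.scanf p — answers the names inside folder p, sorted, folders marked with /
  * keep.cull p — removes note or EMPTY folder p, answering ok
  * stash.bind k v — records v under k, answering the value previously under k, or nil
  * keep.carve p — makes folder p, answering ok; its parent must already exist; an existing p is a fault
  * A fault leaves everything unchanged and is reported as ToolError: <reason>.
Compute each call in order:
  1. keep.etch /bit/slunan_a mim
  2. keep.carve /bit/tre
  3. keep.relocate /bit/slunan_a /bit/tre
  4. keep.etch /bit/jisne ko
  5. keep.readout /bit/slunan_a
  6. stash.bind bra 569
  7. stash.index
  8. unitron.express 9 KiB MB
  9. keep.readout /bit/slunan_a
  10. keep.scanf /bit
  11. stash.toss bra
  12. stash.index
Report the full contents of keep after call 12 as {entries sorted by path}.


% etch(p='/bit/slunan_a', c='mim') -> created
% carve(p='/bit/tre') -> ok
% relocate(s='/bit/slunan_a', d='/bit/tre') -> ToolError: exists
% etch(p='/bit/jisne', c='ko') -> created
% readout(p='/bit/slunan_a') -> mim
% bind(k='bra', v='569') -> nil
% index() -> [bra]
% express(v='9', u_from='KiB', u_to='MB') -> 144/15625
% readout(p='/bit/slunan_a') -> mim
% scanf(p='/bit') -> [jisne, slunan_a, tre/, zubratre/]
% toss(k='bra') -> 569
% index() -> []

Answer: {bit/, bit/jisne=ko, bit/slunan_a=mim, bit/tre/, bit/zubratre/}


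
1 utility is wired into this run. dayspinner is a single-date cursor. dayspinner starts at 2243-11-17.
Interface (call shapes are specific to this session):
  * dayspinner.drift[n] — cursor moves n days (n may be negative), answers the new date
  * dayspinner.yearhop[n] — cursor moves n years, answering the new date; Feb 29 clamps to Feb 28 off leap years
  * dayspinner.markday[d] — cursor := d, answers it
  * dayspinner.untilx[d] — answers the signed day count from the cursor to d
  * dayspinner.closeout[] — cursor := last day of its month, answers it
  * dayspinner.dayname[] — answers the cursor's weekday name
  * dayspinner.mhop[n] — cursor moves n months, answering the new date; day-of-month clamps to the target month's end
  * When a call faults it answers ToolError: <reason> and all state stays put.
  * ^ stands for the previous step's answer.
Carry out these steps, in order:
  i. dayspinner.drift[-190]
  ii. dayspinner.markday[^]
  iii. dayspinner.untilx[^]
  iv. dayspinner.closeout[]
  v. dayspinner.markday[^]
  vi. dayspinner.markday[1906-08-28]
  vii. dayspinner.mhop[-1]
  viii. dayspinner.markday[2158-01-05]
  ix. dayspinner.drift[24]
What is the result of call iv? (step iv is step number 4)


I run dayspinner.drift with n='-190', and get 2243-05-11.
Calling dayspinner.markday with d='^', and get 2243-05-11.
I invoke dayspinner.untilx with d='^', and observe 0.
Calling dayspinner.closeout, yielding 2243-05-31.
Then dayspinner.markday with d='^', and observe 2243-05-31.
Then dayspinner.markday with d='1906-08-28', yielding 1906-08-28.
I invoke dayspinner.mhop with n='-1', and observe 1906-07-28.
I call dayspinner.markday with d='2158-01-05': 2158-01-05.
I try dayspinner.drift with n='24', → 2158-01-29.

Answer: 2243-05-31


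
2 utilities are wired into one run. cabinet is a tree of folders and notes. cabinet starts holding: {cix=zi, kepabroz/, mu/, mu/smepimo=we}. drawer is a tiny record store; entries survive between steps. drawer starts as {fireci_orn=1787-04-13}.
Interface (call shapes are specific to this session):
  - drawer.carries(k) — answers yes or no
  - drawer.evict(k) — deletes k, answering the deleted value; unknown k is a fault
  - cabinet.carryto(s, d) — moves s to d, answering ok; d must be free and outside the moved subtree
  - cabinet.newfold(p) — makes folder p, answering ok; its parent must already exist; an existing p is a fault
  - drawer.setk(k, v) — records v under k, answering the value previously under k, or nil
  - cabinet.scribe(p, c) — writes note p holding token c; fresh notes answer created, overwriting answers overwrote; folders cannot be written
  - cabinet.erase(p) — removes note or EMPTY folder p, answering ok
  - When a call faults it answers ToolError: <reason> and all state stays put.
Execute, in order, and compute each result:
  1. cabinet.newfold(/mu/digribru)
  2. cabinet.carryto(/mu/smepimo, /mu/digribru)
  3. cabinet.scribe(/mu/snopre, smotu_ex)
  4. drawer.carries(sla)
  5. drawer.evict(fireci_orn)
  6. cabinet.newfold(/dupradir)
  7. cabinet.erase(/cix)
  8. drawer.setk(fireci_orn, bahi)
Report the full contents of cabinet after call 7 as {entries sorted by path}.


Answer: {dupradir/, kepabroz/, mu/, mu/digribru/, mu/smepimo=we, mu/snopre=smotu_ex}

Derivation:
·→ newfold(/mu/digribru)
·← ok
·→ carryto(/mu/smepimo, /mu/digribru)
·← ToolError: exists
·→ scribe(/mu/snopre, smotu_ex)
·← created
·→ carries(sla)
·← no
·→ evict(fireci_orn)
·← 1787-04-13
·→ newfold(/dupradir)
·← ok
·→ erase(/cix)
·← ok
·→ setk(fireci_orn, bahi)
·← nil


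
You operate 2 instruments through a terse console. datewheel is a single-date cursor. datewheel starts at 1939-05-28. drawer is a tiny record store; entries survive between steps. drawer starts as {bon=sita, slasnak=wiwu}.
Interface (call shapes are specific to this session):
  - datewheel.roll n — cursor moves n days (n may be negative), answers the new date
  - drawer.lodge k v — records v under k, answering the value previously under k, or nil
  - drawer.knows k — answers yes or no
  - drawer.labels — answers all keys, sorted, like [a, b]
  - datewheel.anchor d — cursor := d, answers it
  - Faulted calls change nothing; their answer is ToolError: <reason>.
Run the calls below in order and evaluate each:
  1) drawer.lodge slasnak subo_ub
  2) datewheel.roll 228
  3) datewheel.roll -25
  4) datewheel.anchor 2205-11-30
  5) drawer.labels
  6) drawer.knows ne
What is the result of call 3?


Answer: 1939-12-17

Derivation:
I try lodge using k→slasnak, v→subo_ub, which returns wiwu.
I use roll using n→228, and see 1940-01-11.
Now I run roll using n→-25, → 1939-12-17.
Calling anchor using d→2205-11-30, and see 2205-11-30.
I run labels, — result: [bon, slasnak].
Invoking knows using k→ne, → no.


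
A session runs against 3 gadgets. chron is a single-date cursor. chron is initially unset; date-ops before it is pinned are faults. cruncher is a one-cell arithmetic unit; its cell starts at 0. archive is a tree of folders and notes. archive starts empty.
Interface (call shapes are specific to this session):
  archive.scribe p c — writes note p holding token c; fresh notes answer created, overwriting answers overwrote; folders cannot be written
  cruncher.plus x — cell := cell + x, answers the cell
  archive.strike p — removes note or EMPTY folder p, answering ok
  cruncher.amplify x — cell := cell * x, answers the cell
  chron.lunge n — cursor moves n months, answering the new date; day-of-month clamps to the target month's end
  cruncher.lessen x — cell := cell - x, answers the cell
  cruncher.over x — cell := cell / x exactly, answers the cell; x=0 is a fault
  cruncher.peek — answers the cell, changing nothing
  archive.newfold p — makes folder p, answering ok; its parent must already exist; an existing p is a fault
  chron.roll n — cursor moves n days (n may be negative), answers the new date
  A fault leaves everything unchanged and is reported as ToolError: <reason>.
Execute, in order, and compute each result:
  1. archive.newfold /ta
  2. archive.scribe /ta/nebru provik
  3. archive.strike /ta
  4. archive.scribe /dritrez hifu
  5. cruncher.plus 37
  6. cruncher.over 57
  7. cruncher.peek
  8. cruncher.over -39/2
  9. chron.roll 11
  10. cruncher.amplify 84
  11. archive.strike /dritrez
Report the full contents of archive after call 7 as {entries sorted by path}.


Answer: {dritrez=hifu, ta/, ta/nebru=provik}

Derivation:
I use archive.newfold with /ta, — result: ok.
I use archive.scribe with /ta/nebru, provik: created.
Calling archive.strike with /ta, and get ToolError: not empty.
Invoking archive.scribe with /dritrez, hifu, which returns created.
I invoke cruncher.plus with 37, which returns 37.
Using cruncher.over with 57, which returns 37/57.
I call cruncher.peek(), yielding 37/57.
I call cruncher.over with -39/2, which returns -74/2223.
Next I call chron.roll with 11, → ToolError: no date set.
Next I call cruncher.amplify with 84, and see -2072/741.
I try archive.strike with /dritrez, and get ok.


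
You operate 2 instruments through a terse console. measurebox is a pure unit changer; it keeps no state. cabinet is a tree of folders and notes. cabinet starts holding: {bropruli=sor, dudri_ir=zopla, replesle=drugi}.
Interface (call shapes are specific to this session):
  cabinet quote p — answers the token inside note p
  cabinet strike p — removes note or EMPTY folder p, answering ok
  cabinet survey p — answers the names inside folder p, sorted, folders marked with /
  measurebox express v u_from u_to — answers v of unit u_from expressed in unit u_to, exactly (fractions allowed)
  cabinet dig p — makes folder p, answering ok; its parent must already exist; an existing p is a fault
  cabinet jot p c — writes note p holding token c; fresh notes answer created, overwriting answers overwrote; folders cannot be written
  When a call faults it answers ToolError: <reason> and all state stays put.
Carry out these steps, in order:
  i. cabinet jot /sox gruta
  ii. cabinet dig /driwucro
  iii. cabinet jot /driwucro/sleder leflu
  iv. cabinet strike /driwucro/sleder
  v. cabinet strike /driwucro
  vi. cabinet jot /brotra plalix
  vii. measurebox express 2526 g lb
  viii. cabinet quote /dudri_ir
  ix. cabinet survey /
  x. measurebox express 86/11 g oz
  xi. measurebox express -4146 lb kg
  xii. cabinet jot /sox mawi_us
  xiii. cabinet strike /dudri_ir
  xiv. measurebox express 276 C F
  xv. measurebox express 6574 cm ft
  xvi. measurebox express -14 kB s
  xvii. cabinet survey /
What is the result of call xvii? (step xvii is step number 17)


Step: cabinet jot[p: /sox; c: gruta]
Result: created
Step: cabinet dig[p: /driwucro]
Result: ok
Step: cabinet jot[p: /driwucro/sleder; c: leflu]
Result: created
Step: cabinet strike[p: /driwucro/sleder]
Result: ok
Step: cabinet strike[p: /driwucro]
Result: ok
Step: cabinet jot[p: /brotra; c: plalix]
Result: created
Step: measurebox express[v: 2526; u_from: g; u_to: lb]
Result: 252600000/45359237
Step: cabinet quote[p: /dudri_ir]
Result: zopla
Step: cabinet survey[p: /]
Result: [bropruli, brotra, dudri_ir, replesle, sox]
Step: measurebox express[v: 86/11; u_from: g; u_to: oz]
Result: 137600000/498951607
Step: measurebox express[v: -4146; u_from: lb; u_to: kg]
Result: -94029698301/50000000
Step: cabinet jot[p: /sox; c: mawi_us]
Result: overwrote
Step: cabinet strike[p: /dudri_ir]
Result: ok
Step: measurebox express[v: 276; u_from: C; u_to: F]
Result: 2644/5
Step: measurebox express[v: 6574; u_from: cm; u_to: ft]
Result: 82175/381
Step: measurebox express[v: -14; u_from: kB; u_to: s]
Result: ToolError: incompatible units
Step: cabinet survey[p: /]
Result: [bropruli, brotra, replesle, sox]

Answer: [bropruli, brotra, replesle, sox]


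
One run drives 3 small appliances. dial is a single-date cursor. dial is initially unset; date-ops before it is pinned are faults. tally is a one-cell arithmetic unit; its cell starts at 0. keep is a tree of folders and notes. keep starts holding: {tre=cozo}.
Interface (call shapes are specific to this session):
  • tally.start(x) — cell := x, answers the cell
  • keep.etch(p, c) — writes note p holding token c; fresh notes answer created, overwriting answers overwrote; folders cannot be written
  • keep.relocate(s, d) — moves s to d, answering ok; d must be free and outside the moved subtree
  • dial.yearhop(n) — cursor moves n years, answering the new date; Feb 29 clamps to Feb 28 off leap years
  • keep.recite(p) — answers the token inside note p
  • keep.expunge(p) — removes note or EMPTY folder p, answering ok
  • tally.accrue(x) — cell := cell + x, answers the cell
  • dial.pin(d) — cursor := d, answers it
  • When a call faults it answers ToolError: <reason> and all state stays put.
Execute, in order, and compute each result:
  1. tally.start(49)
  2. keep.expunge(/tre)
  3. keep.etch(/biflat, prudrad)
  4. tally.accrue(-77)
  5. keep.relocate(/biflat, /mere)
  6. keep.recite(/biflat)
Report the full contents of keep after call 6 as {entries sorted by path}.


Answer: {mere=prudrad}

Derivation:
==> tally.start(x→49)
<== 49
==> keep.expunge(p→/tre)
<== ok
==> keep.etch(p→/biflat, c→prudrad)
<== created
==> tally.accrue(x→-77)
<== -28
==> keep.relocate(s→/biflat, d→/mere)
<== ok
==> keep.recite(p→/biflat)
<== ToolError: not found


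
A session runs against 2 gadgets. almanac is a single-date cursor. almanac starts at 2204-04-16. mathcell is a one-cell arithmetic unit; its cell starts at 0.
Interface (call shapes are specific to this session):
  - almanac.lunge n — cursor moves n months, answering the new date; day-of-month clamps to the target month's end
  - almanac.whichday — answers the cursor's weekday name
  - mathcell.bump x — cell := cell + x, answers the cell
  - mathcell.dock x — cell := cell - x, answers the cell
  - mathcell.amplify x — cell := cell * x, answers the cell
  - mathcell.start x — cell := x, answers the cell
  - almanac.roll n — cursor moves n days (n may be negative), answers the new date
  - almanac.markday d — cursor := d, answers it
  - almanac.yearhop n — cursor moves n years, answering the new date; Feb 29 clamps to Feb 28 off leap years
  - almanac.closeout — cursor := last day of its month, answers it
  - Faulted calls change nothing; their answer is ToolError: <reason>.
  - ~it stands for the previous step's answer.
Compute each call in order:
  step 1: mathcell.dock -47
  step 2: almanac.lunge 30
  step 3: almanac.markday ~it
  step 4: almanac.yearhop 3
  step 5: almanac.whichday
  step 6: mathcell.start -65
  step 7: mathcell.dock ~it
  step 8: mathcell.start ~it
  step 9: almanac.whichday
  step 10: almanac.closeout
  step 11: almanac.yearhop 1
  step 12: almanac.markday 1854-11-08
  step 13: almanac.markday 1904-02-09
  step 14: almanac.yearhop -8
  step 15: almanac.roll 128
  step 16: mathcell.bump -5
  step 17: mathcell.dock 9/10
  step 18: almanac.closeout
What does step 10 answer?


Next I call mathcell.dock using x='-47': 47.
Calling almanac.lunge using n='30', and get 2206-10-16.
I run almanac.markday using d='~it', and get 2206-10-16.
Invoking almanac.yearhop using n='3', and see 2209-10-16.
Invoking almanac.whichday, giving Monday.
Now I run mathcell.start using x='-65', which returns -65.
I invoke mathcell.dock using x='~it', and observe 0.
I call mathcell.start using x='~it', and get 0.
Invoking almanac.whichday: Monday.
Using almanac.closeout(), which returns 2209-10-31.
I run almanac.yearhop using n='1', and get 2210-10-31.
I try almanac.markday using d='1854-11-08', and observe 1854-11-08.
Using almanac.markday using d='1904-02-09', and observe 1904-02-09.
Calling almanac.yearhop using n='-8', giving 1896-02-09.
I try almanac.roll using n='128', yielding 1896-06-16.
Then mathcell.bump using x='-5', and observe -5.
Calling mathcell.dock using x='9/10', and observe -59/10.
Then almanac.closeout(), — result: 1896-06-30.

Answer: 2209-10-31


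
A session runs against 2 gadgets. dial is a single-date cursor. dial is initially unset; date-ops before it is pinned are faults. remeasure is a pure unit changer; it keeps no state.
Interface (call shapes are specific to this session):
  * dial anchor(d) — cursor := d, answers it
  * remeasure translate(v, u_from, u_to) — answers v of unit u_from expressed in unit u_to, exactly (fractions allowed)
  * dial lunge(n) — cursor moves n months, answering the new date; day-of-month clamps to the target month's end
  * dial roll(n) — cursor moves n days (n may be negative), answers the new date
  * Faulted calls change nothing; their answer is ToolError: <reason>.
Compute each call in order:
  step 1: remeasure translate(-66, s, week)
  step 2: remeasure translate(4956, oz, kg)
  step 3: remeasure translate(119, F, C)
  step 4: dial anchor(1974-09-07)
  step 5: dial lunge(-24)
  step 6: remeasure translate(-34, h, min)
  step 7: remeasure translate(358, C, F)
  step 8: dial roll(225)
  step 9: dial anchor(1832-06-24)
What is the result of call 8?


CALL remeasure translate[v=-66; u_from=s; u_to=week]
RET  -11/100800
CALL remeasure translate[v=4956; u_from=oz; u_to=kg]
RET  56200094643/400000000
CALL remeasure translate[v=119; u_from=F; u_to=C]
RET  145/3
CALL dial anchor[d=1974-09-07]
RET  1974-09-07
CALL dial lunge[n=-24]
RET  1972-09-07
CALL remeasure translate[v=-34; u_from=h; u_to=min]
RET  -2040
CALL remeasure translate[v=358; u_from=C; u_to=F]
RET  3382/5
CALL dial roll[n=225]
RET  1973-04-20
CALL dial anchor[d=1832-06-24]
RET  1832-06-24

Answer: 1973-04-20


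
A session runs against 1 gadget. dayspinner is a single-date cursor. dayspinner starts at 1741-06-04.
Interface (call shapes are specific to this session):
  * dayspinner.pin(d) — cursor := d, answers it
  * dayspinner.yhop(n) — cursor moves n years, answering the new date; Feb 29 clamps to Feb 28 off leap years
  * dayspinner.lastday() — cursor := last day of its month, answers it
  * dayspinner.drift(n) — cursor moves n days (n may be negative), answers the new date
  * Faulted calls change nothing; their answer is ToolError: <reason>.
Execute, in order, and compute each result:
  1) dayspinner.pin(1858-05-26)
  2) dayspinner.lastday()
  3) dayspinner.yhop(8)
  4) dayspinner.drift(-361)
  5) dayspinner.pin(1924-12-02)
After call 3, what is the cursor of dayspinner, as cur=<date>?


! pin(d→1858-05-26) : 1858-05-26
! lastday() : 1858-05-31
! yhop(n→8) : 1866-05-31
! drift(n→-361) : 1865-06-04
! pin(d→1924-12-02) : 1924-12-02

Answer: cur=1866-05-31
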